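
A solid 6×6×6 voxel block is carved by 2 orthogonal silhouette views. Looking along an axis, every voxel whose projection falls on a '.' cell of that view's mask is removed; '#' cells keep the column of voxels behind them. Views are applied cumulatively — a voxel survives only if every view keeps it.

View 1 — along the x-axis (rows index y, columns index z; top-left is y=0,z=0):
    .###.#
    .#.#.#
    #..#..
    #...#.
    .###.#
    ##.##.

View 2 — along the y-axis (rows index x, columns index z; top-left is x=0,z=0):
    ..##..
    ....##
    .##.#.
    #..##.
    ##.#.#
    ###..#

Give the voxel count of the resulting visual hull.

full grid |V| = 216
carve view 1 (along x, YZ-mask fill 19/36): 114 voxels remain
carve view 2 (along y, XZ-mask fill 18/36): 57 voxels remain

|visual hull| = 57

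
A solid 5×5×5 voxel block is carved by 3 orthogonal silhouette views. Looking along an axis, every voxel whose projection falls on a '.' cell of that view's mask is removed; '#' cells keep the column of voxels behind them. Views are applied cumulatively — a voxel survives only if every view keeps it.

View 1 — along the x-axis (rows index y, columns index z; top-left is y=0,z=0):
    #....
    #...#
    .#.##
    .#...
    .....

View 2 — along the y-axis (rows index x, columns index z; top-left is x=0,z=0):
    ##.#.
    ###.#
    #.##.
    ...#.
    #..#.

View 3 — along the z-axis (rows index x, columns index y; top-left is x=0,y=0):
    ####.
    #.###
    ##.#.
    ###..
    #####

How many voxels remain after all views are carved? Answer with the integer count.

before carving: 125 voxels (5×5×5)
  1. axis=0 (YZ plane), |mask|=7  ⇒  voxels=35
  2. axis=1 (XZ plane), |mask|=13  ⇒  voxels=18
  3. axis=2 (XY plane), |mask|=19  ⇒  voxels=15

|visual hull| = 15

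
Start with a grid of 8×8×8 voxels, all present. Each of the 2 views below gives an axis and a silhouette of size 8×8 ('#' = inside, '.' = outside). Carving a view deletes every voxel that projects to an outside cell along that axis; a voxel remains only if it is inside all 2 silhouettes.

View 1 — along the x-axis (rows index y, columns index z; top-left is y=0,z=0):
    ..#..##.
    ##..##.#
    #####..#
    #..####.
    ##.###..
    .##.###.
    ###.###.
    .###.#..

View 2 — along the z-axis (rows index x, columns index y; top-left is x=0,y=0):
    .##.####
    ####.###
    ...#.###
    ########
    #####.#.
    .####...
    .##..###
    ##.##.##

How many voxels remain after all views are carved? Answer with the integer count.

229 voxels

start: 8×8×8 = 512 voxels
carve view 1 (along x, YZ-mask fill 39/64): 312 voxels remain
carve view 2 (along z, XY-mask fill 46/64): 229 voxels remain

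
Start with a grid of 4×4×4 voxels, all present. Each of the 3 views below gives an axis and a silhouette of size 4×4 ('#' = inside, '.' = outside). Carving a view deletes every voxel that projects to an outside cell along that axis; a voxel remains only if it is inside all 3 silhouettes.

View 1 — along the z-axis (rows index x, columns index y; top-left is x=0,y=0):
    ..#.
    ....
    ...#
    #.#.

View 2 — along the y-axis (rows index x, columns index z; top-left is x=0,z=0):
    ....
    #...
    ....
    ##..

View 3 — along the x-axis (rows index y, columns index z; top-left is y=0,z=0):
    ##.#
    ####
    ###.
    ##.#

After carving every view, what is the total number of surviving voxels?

full grid |V| = 64
V1 z: intersect with XY mask (4 set) -- 16 left
V2 y: intersect with XZ mask (3 set) -- 4 left
V3 x: intersect with YZ mask (13 set) -- 4 left

remaining voxels: 4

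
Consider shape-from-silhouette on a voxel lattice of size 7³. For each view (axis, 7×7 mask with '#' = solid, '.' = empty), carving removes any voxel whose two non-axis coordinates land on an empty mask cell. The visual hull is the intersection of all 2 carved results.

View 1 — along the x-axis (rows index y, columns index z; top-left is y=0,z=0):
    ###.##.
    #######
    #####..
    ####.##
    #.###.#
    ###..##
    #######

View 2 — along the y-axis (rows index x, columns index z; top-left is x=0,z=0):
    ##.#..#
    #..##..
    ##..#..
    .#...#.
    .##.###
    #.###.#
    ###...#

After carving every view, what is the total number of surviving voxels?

before carving: 343 voxels (7×7×7)
carve view 1 (along x, YZ-mask fill 40/49): 280 voxels remain
carve view 2 (along y, XZ-mask fill 26/49): 151 voxels remain

|visual hull| = 151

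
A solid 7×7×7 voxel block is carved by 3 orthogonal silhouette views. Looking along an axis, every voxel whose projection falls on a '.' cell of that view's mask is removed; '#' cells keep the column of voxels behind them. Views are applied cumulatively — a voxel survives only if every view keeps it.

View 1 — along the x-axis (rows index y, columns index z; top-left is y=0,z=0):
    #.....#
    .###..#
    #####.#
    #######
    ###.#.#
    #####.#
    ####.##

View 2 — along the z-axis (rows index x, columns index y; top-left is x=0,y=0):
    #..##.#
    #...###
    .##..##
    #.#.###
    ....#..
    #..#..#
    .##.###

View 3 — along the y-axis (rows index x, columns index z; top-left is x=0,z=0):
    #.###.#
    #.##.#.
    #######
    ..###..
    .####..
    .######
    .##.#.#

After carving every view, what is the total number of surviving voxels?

remaining voxels: 90

start: 7×7×7 = 343 voxels
  1. axis=0 (YZ plane), |mask|=36  ⇒  voxels=252
  2. axis=2 (XY plane), |mask|=26  ⇒  voxels=133
  3. axis=1 (XZ plane), |mask|=33  ⇒  voxels=90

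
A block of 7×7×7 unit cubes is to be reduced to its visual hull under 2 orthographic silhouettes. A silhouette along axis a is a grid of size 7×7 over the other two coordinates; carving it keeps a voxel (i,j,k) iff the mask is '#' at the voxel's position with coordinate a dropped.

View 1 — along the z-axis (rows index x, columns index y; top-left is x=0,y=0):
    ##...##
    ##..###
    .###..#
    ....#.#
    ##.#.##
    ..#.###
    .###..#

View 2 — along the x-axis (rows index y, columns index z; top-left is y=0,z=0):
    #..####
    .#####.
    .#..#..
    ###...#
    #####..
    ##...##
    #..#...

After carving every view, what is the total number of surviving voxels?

start: 7×7×7 = 343 voxels
step 1: project along z, AND mask (28/49) → |grid| = 196
step 2: project along x, AND mask (27/49) → |grid| = 103

remaining voxels: 103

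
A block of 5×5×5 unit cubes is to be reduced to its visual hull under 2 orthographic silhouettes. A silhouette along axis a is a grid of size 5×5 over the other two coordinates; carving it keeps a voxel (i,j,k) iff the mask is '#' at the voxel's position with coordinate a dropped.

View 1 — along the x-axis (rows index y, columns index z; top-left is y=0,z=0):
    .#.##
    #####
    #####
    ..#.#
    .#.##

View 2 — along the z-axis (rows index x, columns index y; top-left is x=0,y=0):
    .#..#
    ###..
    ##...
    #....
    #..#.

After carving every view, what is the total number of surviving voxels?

initial block: 5^3 = 125
  1. axis=0 (YZ plane), |mask|=18  ⇒  voxels=90
  2. axis=2 (XY plane), |mask|=10  ⇒  voxels=37

voxel count = 37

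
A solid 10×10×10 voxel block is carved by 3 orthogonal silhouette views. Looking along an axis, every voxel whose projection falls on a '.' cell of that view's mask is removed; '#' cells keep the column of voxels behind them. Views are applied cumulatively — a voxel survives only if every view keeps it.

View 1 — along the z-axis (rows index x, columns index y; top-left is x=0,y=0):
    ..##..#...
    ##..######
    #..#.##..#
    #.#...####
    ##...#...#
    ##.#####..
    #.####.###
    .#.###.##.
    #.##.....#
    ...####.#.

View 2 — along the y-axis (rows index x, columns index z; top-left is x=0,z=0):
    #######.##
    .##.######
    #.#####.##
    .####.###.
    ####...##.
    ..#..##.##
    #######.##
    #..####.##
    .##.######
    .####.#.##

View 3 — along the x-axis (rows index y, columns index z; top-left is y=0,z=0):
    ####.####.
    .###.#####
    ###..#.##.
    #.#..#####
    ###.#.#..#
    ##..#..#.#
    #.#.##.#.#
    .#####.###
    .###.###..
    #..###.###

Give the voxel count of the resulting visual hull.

full grid |V| = 1000
V1 z: intersect with XY mask (56 set) -- 560 left
V2 y: intersect with XZ mask (74 set) -- 413 left
V3 x: intersect with YZ mask (67 set) -- 269 left

voxel count = 269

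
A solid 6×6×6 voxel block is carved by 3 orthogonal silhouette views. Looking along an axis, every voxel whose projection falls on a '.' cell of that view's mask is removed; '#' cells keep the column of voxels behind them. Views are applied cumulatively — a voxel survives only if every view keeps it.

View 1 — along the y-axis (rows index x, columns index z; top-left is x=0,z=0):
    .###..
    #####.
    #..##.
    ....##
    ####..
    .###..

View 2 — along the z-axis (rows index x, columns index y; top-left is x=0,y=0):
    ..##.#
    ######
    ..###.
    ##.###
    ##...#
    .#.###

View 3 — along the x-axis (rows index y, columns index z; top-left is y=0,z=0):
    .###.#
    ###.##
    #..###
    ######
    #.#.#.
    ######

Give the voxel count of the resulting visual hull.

65 voxels

full grid |V| = 216
  1. axis=1 (XZ plane), |mask|=20  ⇒  voxels=120
  2. axis=2 (XY plane), |mask|=24  ⇒  voxels=82
  3. axis=0 (YZ plane), |mask|=28  ⇒  voxels=65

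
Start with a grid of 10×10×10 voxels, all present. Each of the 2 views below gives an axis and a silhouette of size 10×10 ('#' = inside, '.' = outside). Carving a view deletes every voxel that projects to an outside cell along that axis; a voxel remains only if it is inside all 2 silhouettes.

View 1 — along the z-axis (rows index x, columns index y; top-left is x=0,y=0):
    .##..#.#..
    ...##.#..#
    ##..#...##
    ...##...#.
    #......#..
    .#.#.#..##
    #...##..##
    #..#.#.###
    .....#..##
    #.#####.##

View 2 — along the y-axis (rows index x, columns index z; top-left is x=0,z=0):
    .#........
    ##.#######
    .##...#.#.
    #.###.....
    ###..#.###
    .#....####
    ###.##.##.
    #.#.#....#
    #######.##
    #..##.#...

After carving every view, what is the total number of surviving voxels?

229 voxels

start: 10×10×10 = 1000 voxels
  1. axis=2 (XY plane), |mask|=45  ⇒  voxels=450
  2. axis=1 (XZ plane), |mask|=54  ⇒  voxels=229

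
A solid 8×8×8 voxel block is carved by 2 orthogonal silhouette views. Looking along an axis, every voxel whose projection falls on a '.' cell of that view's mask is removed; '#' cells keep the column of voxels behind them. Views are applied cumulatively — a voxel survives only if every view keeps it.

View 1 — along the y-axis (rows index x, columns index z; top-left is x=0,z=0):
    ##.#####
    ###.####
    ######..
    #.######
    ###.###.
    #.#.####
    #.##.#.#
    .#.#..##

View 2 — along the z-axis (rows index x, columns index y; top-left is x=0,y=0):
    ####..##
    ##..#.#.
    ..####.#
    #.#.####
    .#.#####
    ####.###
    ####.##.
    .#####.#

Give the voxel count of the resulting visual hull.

274 voxels

initial block: 8^3 = 512
V1 y: intersect with XZ mask (48 set) -- 384 left
V2 z: intersect with XY mask (46 set) -- 274 left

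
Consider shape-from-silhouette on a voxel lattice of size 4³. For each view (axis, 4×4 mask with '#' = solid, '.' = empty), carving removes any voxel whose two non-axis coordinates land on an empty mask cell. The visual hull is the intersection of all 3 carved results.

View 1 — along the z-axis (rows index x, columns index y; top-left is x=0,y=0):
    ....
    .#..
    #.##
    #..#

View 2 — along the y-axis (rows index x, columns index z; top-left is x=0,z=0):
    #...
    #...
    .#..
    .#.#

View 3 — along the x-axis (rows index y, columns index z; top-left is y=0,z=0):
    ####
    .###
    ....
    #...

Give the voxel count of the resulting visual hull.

start: 4×4×4 = 64 voxels
[1] z-view keeps 6 columns → grid now 24
[2] y-view keeps 5 columns → grid now 8
[3] x-view keeps 8 columns → grid now 3

|visual hull| = 3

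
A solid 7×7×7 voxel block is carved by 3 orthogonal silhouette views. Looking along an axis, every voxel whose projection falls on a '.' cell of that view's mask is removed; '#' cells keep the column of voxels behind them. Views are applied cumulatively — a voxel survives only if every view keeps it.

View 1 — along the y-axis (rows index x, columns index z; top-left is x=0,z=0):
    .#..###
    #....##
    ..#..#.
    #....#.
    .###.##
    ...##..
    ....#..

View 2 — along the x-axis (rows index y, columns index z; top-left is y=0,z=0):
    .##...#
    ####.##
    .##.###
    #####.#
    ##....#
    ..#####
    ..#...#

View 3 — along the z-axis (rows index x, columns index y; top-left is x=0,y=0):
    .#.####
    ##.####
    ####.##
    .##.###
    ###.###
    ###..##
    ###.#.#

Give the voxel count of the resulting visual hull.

before carving: 343 voxels (7×7×7)
carve view 1 (along y, XZ-mask fill 19/49): 133 voxels remain
carve view 2 (along x, YZ-mask fill 30/49): 79 voxels remain
carve view 3 (along z, XY-mask fill 38/49): 62 voxels remain

remaining voxels: 62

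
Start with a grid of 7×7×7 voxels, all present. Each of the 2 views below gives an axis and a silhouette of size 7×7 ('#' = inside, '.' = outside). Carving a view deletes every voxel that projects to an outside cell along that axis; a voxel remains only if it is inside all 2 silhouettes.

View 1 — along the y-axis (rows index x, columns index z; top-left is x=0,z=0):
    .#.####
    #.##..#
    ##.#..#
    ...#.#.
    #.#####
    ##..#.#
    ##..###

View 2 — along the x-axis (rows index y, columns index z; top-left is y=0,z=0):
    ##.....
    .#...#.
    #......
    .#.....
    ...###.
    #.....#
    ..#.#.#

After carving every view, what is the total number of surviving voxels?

voxel count = 62

initial block: 7^3 = 343
step 1: project along y, AND mask (30/49) → |grid| = 210
step 2: project along x, AND mask (14/49) → |grid| = 62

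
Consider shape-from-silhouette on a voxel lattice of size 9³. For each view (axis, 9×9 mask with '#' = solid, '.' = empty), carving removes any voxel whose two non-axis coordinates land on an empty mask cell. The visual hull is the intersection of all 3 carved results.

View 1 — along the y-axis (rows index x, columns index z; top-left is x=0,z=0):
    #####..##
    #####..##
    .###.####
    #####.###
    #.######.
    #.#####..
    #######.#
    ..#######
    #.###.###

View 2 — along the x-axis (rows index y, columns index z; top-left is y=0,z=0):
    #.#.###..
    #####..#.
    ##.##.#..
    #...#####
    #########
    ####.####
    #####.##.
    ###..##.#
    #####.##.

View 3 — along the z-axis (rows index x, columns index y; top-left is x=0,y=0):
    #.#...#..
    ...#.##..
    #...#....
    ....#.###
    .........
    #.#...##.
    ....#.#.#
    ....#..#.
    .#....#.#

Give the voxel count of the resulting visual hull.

start: 9×9×9 = 729 voxels
V1 y: intersect with XZ mask (64 set) -- 576 left
V2 x: intersect with YZ mask (59 set) -- 422 left
V3 z: intersect with XY mask (24 set) -- 132 left

remaining voxels: 132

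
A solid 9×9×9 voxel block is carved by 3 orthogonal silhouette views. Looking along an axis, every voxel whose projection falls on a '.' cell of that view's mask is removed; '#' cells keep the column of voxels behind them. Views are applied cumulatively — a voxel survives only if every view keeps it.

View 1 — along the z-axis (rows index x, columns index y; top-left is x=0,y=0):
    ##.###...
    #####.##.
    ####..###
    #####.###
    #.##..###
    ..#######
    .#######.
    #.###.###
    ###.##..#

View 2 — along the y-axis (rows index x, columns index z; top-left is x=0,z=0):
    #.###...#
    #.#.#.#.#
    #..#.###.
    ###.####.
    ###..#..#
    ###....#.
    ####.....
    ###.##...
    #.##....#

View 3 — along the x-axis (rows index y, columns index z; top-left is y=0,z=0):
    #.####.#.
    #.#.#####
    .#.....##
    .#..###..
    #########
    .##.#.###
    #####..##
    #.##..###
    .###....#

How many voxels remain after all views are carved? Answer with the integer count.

remaining voxels: 185

full grid |V| = 729
  1. axis=2 (XY plane), |mask|=60  ⇒  voxels=540
  2. axis=1 (XZ plane), |mask|=44  ⇒  voxels=296
  3. axis=0 (YZ plane), |mask|=52  ⇒  voxels=185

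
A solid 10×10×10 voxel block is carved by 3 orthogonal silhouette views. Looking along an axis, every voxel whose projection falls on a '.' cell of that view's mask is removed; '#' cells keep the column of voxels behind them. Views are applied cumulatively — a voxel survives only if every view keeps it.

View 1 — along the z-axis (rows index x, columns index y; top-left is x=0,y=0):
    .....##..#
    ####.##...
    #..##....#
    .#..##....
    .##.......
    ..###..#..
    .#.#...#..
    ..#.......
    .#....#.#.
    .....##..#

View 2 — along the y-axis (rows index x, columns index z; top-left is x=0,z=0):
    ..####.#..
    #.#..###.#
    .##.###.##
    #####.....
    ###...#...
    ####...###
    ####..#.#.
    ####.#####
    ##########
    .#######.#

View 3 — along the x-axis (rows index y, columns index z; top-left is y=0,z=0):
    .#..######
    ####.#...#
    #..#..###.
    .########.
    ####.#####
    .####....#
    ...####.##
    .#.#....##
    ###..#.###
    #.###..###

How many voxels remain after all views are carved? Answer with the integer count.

remaining voxels: 140

before carving: 1000 voxels (10×10×10)
step 1: project along z, AND mask (32/100) → |grid| = 320
step 2: project along y, AND mask (67/100) → |grid| = 211
step 3: project along x, AND mask (64/100) → |grid| = 140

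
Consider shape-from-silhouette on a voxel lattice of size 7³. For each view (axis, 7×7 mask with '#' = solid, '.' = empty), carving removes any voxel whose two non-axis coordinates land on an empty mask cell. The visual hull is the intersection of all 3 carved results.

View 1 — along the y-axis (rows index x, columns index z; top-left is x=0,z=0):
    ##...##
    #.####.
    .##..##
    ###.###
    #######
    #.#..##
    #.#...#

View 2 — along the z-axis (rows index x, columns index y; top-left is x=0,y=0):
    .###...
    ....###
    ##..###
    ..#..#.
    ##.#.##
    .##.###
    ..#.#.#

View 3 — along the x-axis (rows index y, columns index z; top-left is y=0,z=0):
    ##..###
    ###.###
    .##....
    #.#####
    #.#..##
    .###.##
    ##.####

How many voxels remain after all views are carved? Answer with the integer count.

start: 7×7×7 = 343 voxels
[1] y-view keeps 33 columns → grid now 231
[2] z-view keeps 26 columns → grid now 123
[3] x-view keeps 34 columns → grid now 90

90 voxels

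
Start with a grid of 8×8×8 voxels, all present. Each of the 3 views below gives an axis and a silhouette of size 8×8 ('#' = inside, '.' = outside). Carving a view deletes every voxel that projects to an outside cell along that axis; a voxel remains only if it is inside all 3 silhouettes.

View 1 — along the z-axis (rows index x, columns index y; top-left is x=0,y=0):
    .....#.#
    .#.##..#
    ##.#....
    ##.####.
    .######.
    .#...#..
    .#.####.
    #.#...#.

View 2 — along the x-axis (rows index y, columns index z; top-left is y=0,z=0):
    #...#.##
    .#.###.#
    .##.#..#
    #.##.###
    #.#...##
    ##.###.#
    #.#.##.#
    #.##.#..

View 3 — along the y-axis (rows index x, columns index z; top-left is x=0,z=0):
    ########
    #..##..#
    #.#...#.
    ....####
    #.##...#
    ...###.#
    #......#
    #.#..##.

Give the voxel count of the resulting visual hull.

before carving: 512 voxels (8×8×8)
V1 z: intersect with XY mask (31 set) -- 248 left
V2 x: intersect with YZ mask (38 set) -- 154 left
V3 y: intersect with XZ mask (33 set) -- 82 left

82 voxels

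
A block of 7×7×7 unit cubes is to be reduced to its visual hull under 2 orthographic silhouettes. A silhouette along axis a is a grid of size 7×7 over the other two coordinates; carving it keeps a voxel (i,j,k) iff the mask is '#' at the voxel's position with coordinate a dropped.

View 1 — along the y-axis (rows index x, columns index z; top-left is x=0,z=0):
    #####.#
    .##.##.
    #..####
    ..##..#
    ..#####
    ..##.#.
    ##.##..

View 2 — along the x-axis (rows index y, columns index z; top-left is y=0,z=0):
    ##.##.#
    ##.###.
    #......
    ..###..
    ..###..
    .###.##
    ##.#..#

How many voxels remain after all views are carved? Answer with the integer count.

|visual hull| = 115

before carving: 343 voxels (7×7×7)
[1] y-view keeps 30 columns → grid now 210
[2] x-view keeps 26 columns → grid now 115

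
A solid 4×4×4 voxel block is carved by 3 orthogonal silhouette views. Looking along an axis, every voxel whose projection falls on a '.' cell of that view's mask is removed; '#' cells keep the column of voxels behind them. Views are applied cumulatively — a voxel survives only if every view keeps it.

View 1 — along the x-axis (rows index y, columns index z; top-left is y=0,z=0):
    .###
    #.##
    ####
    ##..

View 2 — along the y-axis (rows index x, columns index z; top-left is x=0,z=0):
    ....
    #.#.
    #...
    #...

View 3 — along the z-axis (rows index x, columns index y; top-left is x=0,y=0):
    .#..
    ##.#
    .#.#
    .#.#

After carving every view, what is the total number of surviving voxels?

|visual hull| = 8

start: 4×4×4 = 64 voxels
after view 1 [x-axis, 12 of 16 cells solid] → remaining = 48
after view 2 [y-axis, 4 of 16 cells solid] → remaining = 12
after view 3 [z-axis, 8 of 16 cells solid] → remaining = 8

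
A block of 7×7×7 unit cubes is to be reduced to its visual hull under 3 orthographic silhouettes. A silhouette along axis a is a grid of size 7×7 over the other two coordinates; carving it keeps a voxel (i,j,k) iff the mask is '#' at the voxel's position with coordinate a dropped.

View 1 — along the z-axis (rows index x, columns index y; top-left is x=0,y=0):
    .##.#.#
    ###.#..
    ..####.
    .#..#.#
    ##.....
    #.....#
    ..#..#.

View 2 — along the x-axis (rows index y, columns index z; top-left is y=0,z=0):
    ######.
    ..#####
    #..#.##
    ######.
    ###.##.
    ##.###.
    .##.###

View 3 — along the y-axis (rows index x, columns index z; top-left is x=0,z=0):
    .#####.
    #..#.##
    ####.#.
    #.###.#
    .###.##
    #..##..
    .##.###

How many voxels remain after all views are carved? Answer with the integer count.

69 voxels

start: 7×7×7 = 343 voxels
  1. axis=2 (XY plane), |mask|=21  ⇒  voxels=147
  2. axis=0 (YZ plane), |mask|=36  ⇒  voxels=105
  3. axis=1 (XZ plane), |mask|=32  ⇒  voxels=69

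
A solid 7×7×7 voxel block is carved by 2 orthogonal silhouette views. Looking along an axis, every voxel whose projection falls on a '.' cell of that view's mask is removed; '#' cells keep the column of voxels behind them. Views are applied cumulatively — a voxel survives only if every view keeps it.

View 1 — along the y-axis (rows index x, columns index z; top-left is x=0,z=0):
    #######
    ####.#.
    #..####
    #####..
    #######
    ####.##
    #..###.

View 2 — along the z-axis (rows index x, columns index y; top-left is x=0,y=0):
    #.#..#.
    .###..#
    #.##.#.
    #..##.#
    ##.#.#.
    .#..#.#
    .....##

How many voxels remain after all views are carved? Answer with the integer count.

full grid |V| = 343
V1 y: intersect with XZ mask (39 set) -- 273 left
V2 z: intersect with XY mask (24 set) -- 135 left

|visual hull| = 135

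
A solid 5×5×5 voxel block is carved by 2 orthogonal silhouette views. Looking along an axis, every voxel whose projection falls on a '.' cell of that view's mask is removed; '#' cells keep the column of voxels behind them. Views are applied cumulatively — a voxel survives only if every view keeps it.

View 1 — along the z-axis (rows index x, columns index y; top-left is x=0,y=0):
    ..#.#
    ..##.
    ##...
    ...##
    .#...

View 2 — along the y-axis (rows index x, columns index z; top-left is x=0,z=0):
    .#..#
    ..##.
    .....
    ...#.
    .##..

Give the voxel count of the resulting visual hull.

full grid |V| = 125
after view 1 [z-axis, 9 of 25 cells solid] → remaining = 45
after view 2 [y-axis, 7 of 25 cells solid] → remaining = 12

12 voxels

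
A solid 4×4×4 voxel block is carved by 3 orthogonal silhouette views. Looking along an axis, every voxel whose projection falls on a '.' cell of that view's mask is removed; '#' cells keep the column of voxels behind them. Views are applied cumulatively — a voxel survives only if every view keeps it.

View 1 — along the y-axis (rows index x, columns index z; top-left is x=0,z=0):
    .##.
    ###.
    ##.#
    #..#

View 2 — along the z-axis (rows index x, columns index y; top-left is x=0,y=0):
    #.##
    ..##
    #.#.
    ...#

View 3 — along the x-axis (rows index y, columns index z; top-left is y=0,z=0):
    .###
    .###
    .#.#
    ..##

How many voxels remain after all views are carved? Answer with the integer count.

remaining voxels: 11

full grid |V| = 64
V1 y: intersect with XZ mask (10 set) -- 40 left
V2 z: intersect with XY mask (8 set) -- 20 left
V3 x: intersect with YZ mask (10 set) -- 11 left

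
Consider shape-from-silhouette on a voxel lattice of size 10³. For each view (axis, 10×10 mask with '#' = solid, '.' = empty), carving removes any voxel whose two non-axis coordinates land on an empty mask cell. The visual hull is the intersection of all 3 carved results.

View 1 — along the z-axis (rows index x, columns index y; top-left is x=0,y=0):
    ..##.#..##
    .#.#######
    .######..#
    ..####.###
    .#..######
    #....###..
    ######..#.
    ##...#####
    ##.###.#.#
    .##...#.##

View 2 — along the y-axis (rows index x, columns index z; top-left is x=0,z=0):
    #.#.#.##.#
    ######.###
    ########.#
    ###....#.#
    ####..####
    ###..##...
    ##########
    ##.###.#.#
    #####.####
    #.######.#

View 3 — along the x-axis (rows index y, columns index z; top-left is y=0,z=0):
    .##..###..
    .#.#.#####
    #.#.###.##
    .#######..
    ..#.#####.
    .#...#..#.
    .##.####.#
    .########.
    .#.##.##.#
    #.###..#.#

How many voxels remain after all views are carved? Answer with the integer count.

full grid |V| = 1000
  1. axis=2 (XY plane), |mask|=64  ⇒  voxels=640
  2. axis=1 (XZ plane), |mask|=76  ⇒  voxels=498
  3. axis=0 (YZ plane), |mask|=62  ⇒  voxels=302

voxel count = 302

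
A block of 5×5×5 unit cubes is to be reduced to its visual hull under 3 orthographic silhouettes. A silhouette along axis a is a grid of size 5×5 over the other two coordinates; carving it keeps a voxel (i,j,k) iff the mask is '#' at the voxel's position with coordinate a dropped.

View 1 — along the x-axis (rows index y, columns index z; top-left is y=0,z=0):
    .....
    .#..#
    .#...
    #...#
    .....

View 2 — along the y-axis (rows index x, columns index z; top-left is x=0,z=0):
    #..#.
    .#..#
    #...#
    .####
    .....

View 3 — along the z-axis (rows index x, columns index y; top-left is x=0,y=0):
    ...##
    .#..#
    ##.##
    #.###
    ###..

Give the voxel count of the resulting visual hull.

before carving: 125 voxels (5×5×5)
carve view 1 (along x, YZ-mask fill 5/25): 25 voxels remain
carve view 2 (along y, XZ-mask fill 10/25): 12 voxels remain
carve view 3 (along z, XY-mask fill 15/25): 8 voxels remain

remaining voxels: 8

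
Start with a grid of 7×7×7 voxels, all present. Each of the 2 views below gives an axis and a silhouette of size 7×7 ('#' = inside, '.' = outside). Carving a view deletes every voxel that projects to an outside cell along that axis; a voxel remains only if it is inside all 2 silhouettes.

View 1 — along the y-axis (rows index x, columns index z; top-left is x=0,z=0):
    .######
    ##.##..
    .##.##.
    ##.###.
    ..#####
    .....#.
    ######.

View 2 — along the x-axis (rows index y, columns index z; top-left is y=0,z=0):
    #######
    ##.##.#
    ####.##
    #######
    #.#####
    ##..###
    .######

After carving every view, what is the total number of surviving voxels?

full grid |V| = 343
V1 y: intersect with XZ mask (31 set) -- 217 left
V2 x: intersect with YZ mask (42 set) -- 184 left

voxel count = 184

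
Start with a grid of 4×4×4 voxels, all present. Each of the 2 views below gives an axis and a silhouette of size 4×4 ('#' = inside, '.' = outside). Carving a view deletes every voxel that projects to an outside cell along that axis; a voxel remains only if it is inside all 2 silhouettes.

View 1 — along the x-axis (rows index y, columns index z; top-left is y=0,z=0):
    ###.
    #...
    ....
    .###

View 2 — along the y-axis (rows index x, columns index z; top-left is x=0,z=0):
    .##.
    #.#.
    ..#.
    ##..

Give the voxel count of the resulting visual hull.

|visual hull| = 14

before carving: 64 voxels (4×4×4)
V1 x: intersect with YZ mask (7 set) -- 28 left
V2 y: intersect with XZ mask (7 set) -- 14 left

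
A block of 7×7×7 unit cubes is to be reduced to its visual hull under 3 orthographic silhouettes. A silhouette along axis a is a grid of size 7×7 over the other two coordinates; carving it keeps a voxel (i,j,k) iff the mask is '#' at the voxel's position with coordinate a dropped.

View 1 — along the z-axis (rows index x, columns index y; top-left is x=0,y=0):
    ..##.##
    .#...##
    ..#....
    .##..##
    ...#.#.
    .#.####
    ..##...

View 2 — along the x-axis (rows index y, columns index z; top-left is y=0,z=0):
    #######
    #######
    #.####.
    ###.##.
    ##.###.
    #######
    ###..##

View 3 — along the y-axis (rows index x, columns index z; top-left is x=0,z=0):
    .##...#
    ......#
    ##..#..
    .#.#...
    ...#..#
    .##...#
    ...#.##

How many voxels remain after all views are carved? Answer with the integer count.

remaining voxels: 37

before carving: 343 voxels (7×7×7)
after view 1 [z-axis, 21 of 49 cells solid] → remaining = 147
after view 2 [x-axis, 41 of 49 cells solid] → remaining = 121
after view 3 [y-axis, 17 of 49 cells solid] → remaining = 37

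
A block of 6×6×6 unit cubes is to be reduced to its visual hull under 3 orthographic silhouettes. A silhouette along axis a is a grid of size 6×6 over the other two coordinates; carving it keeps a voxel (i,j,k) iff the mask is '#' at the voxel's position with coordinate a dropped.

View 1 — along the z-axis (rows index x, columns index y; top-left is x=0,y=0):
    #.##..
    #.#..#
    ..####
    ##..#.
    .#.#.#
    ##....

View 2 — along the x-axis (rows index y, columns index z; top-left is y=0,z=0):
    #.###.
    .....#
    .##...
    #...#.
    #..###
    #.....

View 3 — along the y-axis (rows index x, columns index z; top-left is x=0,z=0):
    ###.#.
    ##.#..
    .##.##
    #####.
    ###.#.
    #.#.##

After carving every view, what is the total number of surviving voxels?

before carving: 216 voxels (6×6×6)
V1 z: intersect with XY mask (18 set) -- 108 left
V2 x: intersect with YZ mask (14 set) -- 42 left
V3 y: intersect with XZ mask (24 set) -- 30 left

30 voxels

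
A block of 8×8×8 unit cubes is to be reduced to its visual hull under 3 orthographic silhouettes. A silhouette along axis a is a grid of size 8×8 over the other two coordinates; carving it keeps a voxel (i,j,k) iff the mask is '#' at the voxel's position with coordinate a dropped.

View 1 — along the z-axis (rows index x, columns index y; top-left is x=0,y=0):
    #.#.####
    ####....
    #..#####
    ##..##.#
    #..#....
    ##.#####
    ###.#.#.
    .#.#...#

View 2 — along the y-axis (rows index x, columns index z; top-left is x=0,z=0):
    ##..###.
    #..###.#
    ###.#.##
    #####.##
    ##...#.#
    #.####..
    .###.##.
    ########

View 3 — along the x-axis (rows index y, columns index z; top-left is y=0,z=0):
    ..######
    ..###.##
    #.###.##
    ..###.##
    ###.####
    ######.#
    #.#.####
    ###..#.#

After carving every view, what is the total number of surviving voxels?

start: 8×8×8 = 512 voxels
[1] z-view keeps 38 columns → grid now 304
[2] y-view keeps 45 columns → grid now 213
[3] x-view keeps 47 columns → grid now 151

151 voxels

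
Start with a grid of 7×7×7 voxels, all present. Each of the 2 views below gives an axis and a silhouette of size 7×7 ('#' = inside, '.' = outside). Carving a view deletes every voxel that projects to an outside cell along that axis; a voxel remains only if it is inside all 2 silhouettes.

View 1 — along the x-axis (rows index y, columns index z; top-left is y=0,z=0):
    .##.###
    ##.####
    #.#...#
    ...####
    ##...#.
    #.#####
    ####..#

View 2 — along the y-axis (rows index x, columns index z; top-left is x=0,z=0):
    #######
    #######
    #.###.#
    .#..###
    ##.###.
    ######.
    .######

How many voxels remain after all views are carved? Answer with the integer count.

|visual hull| = 181

full grid |V| = 343
after view 1 [x-axis, 32 of 49 cells solid] → remaining = 224
after view 2 [y-axis, 40 of 49 cells solid] → remaining = 181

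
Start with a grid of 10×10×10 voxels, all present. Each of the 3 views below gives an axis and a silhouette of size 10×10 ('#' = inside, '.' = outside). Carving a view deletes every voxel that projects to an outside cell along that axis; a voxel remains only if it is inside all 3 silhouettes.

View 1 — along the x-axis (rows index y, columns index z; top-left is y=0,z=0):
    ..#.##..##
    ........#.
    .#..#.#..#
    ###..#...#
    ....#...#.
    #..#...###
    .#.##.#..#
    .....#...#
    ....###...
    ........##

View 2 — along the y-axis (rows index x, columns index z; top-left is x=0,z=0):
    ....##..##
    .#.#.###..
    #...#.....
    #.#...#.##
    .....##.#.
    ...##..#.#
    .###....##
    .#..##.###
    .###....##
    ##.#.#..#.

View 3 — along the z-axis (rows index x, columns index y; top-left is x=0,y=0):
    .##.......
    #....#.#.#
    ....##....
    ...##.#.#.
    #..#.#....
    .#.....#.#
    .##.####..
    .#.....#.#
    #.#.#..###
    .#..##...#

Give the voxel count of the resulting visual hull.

start: 10×10×10 = 1000 voxels
[1] x-view keeps 34 columns → grid now 340
[2] y-view keeps 44 columns → grid now 166
[3] z-view keeps 37 columns → grid now 53

53 voxels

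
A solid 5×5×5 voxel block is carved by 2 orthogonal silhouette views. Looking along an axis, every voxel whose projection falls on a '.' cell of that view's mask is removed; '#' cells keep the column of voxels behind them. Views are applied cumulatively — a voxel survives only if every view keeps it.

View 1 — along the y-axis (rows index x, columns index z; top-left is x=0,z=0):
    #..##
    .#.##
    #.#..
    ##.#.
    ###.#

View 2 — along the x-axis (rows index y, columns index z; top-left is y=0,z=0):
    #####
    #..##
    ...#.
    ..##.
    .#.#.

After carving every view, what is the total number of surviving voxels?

voxel count = 39

start: 5×5×5 = 125 voxels
after view 1 [y-axis, 15 of 25 cells solid] → remaining = 75
after view 2 [x-axis, 13 of 25 cells solid] → remaining = 39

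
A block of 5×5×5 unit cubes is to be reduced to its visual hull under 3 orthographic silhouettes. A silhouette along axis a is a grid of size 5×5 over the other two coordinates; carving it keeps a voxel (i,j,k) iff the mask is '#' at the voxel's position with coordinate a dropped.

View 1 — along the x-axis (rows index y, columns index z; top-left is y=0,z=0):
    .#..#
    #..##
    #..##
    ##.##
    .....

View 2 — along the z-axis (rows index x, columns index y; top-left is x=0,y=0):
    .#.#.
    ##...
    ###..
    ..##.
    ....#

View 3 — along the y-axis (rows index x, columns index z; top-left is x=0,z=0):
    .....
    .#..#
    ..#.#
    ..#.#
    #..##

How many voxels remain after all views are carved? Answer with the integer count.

remaining voxels: 8

start: 5×5×5 = 125 voxels
V1 x: intersect with YZ mask (12 set) -- 60 left
V2 z: intersect with XY mask (10 set) -- 27 left
V3 y: intersect with XZ mask (9 set) -- 8 left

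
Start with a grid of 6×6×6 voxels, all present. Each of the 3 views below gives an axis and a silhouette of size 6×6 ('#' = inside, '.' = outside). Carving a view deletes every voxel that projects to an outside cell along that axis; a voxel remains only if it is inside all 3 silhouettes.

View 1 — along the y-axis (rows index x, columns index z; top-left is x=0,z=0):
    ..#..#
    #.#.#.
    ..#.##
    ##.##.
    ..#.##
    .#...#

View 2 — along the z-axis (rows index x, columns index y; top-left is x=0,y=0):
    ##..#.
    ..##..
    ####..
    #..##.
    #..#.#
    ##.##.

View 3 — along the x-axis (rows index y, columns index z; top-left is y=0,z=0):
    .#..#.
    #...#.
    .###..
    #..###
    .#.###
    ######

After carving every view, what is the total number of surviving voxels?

remaining voxels: 27

full grid |V| = 216
after view 1 [y-axis, 17 of 36 cells solid] → remaining = 102
after view 2 [z-axis, 19 of 36 cells solid] → remaining = 53
after view 3 [x-axis, 21 of 36 cells solid] → remaining = 27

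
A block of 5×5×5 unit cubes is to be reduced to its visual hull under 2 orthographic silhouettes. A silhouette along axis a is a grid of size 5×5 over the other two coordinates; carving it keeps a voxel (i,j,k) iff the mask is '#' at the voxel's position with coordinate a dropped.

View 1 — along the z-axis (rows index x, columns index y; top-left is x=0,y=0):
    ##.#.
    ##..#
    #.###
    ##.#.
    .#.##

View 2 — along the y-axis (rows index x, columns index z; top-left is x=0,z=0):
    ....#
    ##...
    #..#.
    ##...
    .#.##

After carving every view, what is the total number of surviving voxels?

|visual hull| = 32

before carving: 125 voxels (5×5×5)
[1] z-view keeps 16 columns → grid now 80
[2] y-view keeps 10 columns → grid now 32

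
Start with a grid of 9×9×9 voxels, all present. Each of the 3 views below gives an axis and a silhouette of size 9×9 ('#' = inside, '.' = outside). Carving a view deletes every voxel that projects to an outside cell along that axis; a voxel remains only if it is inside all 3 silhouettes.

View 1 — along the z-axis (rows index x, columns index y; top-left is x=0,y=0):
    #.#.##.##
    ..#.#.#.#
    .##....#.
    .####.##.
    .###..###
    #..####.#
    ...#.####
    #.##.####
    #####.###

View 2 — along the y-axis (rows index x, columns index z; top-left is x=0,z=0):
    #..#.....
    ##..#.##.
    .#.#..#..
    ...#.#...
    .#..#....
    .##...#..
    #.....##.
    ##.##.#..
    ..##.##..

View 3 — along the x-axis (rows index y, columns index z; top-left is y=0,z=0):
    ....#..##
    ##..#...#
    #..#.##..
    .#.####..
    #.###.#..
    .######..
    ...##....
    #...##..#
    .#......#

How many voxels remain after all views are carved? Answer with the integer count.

remaining voxels: 69

start: 9×9×9 = 729 voxels
  1. axis=2 (XY plane), |mask|=51  ⇒  voxels=459
  2. axis=1 (XZ plane), |mask|=29  ⇒  voxels=165
  3. axis=0 (YZ plane), |mask|=35  ⇒  voxels=69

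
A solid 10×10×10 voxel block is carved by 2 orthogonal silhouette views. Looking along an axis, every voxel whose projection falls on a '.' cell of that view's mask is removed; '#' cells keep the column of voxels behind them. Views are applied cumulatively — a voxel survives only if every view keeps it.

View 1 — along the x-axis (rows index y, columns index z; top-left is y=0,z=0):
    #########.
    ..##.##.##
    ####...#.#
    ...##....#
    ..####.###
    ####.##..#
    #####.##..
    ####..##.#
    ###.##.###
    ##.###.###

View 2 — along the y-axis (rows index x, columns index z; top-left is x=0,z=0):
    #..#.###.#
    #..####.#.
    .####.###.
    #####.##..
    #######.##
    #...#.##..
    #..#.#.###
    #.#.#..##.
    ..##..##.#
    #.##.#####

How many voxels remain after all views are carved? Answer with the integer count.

full grid |V| = 1000
V1 x: intersect with YZ mask (68 set) -- 680 left
V2 y: intersect with XZ mask (63 set) -- 429 left

remaining voxels: 429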